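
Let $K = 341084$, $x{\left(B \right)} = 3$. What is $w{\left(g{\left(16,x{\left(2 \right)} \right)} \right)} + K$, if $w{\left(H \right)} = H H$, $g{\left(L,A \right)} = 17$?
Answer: $341373$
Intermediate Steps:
$w{\left(H \right)} = H^{2}$
$w{\left(g{\left(16,x{\left(2 \right)} \right)} \right)} + K = 17^{2} + 341084 = 289 + 341084 = 341373$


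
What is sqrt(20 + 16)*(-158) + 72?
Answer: -876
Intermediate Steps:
sqrt(20 + 16)*(-158) + 72 = sqrt(36)*(-158) + 72 = 6*(-158) + 72 = -948 + 72 = -876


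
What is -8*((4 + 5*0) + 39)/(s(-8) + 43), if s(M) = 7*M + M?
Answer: 344/21 ≈ 16.381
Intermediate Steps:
s(M) = 8*M
-8*((4 + 5*0) + 39)/(s(-8) + 43) = -8*((4 + 5*0) + 39)/(8*(-8) + 43) = -8*((4 + 0) + 39)/(-64 + 43) = -8*(4 + 39)/(-21) = -344*(-1)/21 = -8*(-43/21) = 344/21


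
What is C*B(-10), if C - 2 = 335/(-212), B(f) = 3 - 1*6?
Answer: -267/212 ≈ -1.2594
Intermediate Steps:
B(f) = -3 (B(f) = 3 - 6 = -3)
C = 89/212 (C = 2 + 335/(-212) = 2 + 335*(-1/212) = 2 - 335/212 = 89/212 ≈ 0.41981)
C*B(-10) = (89/212)*(-3) = -267/212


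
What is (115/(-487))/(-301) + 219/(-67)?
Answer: -32094848/9821329 ≈ -3.2679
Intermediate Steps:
(115/(-487))/(-301) + 219/(-67) = (115*(-1/487))*(-1/301) + 219*(-1/67) = -115/487*(-1/301) - 219/67 = 115/146587 - 219/67 = -32094848/9821329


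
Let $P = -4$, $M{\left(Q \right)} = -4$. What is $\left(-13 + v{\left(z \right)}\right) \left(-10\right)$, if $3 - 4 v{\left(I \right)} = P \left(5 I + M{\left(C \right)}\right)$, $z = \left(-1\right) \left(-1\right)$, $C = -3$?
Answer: $\frac{225}{2} \approx 112.5$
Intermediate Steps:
$z = 1$
$v{\left(I \right)} = - \frac{13}{4} + 5 I$ ($v{\left(I \right)} = \frac{3}{4} - \frac{\left(-4\right) \left(5 I - 4\right)}{4} = \frac{3}{4} - \frac{\left(-4\right) \left(-4 + 5 I\right)}{4} = \frac{3}{4} - \frac{16 - 20 I}{4} = \frac{3}{4} + \left(-4 + 5 I\right) = - \frac{13}{4} + 5 I$)
$\left(-13 + v{\left(z \right)}\right) \left(-10\right) = \left(-13 + \left(- \frac{13}{4} + 5 \cdot 1\right)\right) \left(-10\right) = \left(-13 + \left(- \frac{13}{4} + 5\right)\right) \left(-10\right) = \left(-13 + \frac{7}{4}\right) \left(-10\right) = \left(- \frac{45}{4}\right) \left(-10\right) = \frac{225}{2}$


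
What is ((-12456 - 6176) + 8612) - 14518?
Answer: -24538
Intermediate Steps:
((-12456 - 6176) + 8612) - 14518 = (-18632 + 8612) - 14518 = -10020 - 14518 = -24538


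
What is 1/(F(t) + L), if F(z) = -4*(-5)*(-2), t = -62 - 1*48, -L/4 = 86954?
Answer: -1/347856 ≈ -2.8748e-6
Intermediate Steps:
L = -347816 (L = -4*86954 = -347816)
t = -110 (t = -62 - 48 = -110)
F(z) = -40 (F(z) = 20*(-2) = -40)
1/(F(t) + L) = 1/(-40 - 347816) = 1/(-347856) = -1/347856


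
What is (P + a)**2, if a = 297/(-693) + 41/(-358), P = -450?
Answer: 1274778741721/6280036 ≈ 2.0299e+5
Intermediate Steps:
a = -1361/2506 (a = 297*(-1/693) + 41*(-1/358) = -3/7 - 41/358 = -1361/2506 ≈ -0.54310)
(P + a)**2 = (-450 - 1361/2506)**2 = (-1129061/2506)**2 = 1274778741721/6280036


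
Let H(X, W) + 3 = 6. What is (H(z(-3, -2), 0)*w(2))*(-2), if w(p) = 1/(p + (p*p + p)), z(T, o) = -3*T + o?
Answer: -¾ ≈ -0.75000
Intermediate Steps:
z(T, o) = o - 3*T
H(X, W) = 3 (H(X, W) = -3 + 6 = 3)
w(p) = 1/(p² + 2*p) (w(p) = 1/(p + (p² + p)) = 1/(p + (p + p²)) = 1/(p² + 2*p))
(H(z(-3, -2), 0)*w(2))*(-2) = (3*(1/(2*(2 + 2))))*(-2) = (3*((½)/4))*(-2) = (3*((½)*(¼)))*(-2) = (3*(⅛))*(-2) = (3/8)*(-2) = -¾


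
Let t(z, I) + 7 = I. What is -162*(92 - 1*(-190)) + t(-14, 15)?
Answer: -45676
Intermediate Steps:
t(z, I) = -7 + I
-162*(92 - 1*(-190)) + t(-14, 15) = -162*(92 - 1*(-190)) + (-7 + 15) = -162*(92 + 190) + 8 = -162*282 + 8 = -45684 + 8 = -45676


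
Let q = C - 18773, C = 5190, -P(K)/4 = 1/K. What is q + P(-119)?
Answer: -1616373/119 ≈ -13583.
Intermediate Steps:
P(K) = -4/K
q = -13583 (q = 5190 - 18773 = -13583)
q + P(-119) = -13583 - 4/(-119) = -13583 - 4*(-1/119) = -13583 + 4/119 = -1616373/119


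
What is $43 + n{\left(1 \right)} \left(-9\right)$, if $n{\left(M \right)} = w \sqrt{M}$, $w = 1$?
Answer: $34$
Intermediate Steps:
$n{\left(M \right)} = \sqrt{M}$ ($n{\left(M \right)} = 1 \sqrt{M} = \sqrt{M}$)
$43 + n{\left(1 \right)} \left(-9\right) = 43 + \sqrt{1} \left(-9\right) = 43 + 1 \left(-9\right) = 43 - 9 = 34$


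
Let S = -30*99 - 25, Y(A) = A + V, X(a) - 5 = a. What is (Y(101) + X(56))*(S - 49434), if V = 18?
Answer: -9437220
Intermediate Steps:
X(a) = 5 + a
Y(A) = 18 + A (Y(A) = A + 18 = 18 + A)
S = -2995 (S = -2970 - 25 = -2995)
(Y(101) + X(56))*(S - 49434) = ((18 + 101) + (5 + 56))*(-2995 - 49434) = (119 + 61)*(-52429) = 180*(-52429) = -9437220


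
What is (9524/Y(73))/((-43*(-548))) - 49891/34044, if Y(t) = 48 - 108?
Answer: -738147151/501383010 ≈ -1.4722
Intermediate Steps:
Y(t) = -60
(9524/Y(73))/((-43*(-548))) - 49891/34044 = (9524/(-60))/((-43*(-548))) - 49891/34044 = (9524*(-1/60))/23564 - 49891*1/34044 = -2381/15*1/23564 - 49891/34044 = -2381/353460 - 49891/34044 = -738147151/501383010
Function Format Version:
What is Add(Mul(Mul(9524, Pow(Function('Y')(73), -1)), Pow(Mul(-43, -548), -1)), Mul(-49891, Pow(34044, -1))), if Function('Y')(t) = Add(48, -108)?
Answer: Rational(-738147151, 501383010) ≈ -1.4722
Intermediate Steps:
Function('Y')(t) = -60
Add(Mul(Mul(9524, Pow(Function('Y')(73), -1)), Pow(Mul(-43, -548), -1)), Mul(-49891, Pow(34044, -1))) = Add(Mul(Mul(9524, Pow(-60, -1)), Pow(Mul(-43, -548), -1)), Mul(-49891, Pow(34044, -1))) = Add(Mul(Mul(9524, Rational(-1, 60)), Pow(23564, -1)), Mul(-49891, Rational(1, 34044))) = Add(Mul(Rational(-2381, 15), Rational(1, 23564)), Rational(-49891, 34044)) = Add(Rational(-2381, 353460), Rational(-49891, 34044)) = Rational(-738147151, 501383010)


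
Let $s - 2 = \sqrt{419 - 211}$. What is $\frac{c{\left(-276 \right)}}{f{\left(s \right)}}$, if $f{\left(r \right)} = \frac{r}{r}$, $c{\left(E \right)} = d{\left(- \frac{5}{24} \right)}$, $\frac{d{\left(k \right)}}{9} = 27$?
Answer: $243$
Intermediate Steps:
$d{\left(k \right)} = 243$ ($d{\left(k \right)} = 9 \cdot 27 = 243$)
$s = 2 + 4 \sqrt{13}$ ($s = 2 + \sqrt{419 - 211} = 2 + \sqrt{208} = 2 + 4 \sqrt{13} \approx 16.422$)
$c{\left(E \right)} = 243$
$f{\left(r \right)} = 1$
$\frac{c{\left(-276 \right)}}{f{\left(s \right)}} = \frac{243}{1} = 243 \cdot 1 = 243$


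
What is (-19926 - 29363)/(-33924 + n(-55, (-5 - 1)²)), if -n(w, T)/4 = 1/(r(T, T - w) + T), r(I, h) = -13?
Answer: 1133647/780256 ≈ 1.4529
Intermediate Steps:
n(w, T) = -4/(-13 + T)
(-19926 - 29363)/(-33924 + n(-55, (-5 - 1)²)) = (-19926 - 29363)/(-33924 - 4/(-13 + (-5 - 1)²)) = -49289/(-33924 - 4/(-13 + (-6)²)) = -49289/(-33924 - 4/(-13 + 36)) = -49289/(-33924 - 4/23) = -49289/(-780256/23) = -49289*(-23/780256) = 1133647/780256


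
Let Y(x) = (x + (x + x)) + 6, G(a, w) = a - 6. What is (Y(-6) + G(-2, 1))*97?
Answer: -1940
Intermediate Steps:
G(a, w) = -6 + a
Y(x) = 6 + 3*x (Y(x) = (x + 2*x) + 6 = 3*x + 6 = 6 + 3*x)
(Y(-6) + G(-2, 1))*97 = ((6 + 3*(-6)) + (-6 - 2))*97 = ((6 - 18) - 8)*97 = (-12 - 8)*97 = -20*97 = -1940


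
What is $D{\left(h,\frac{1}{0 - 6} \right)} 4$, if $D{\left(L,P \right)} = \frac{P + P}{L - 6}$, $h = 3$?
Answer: $\frac{4}{9} \approx 0.44444$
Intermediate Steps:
$D{\left(L,P \right)} = \frac{2 P}{-6 + L}$
$D{\left(h,\frac{1}{0 - 6} \right)} 4 = \frac{2}{\left(0 - 6\right) \left(-6 + 3\right)} 4 = \frac{2}{\left(-6\right) \left(-3\right)} 4 = 2 \left(- \frac{1}{6}\right) \left(- \frac{1}{3}\right) 4 = \frac{1}{9} \cdot 4 = \frac{4}{9}$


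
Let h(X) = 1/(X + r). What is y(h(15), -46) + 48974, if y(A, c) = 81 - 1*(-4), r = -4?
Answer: 49059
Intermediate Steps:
h(X) = 1/(-4 + X) (h(X) = 1/(X - 4) = 1/(-4 + X))
y(A, c) = 85 (y(A, c) = 81 + 4 = 85)
y(h(15), -46) + 48974 = 85 + 48974 = 49059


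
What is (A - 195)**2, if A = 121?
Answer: 5476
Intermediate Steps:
(A - 195)**2 = (121 - 195)**2 = (-74)**2 = 5476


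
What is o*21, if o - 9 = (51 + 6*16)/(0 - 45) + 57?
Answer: 6587/5 ≈ 1317.4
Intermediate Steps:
o = 941/15 (o = 9 + ((51 + 6*16)/(0 - 45) + 57) = 9 + ((51 + 96)/(-45) + 57) = 9 + (147*(-1/45) + 57) = 9 + (-49/15 + 57) = 9 + 806/15 = 941/15 ≈ 62.733)
o*21 = (941/15)*21 = 6587/5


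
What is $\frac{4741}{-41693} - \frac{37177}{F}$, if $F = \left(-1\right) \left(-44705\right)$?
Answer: $- \frac{1761967066}{1863885565} \approx -0.94532$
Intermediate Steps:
$F = 44705$
$\frac{4741}{-41693} - \frac{37177}{F} = \frac{4741}{-41693} - \frac{37177}{44705} = 4741 \left(- \frac{1}{41693}\right) - \frac{37177}{44705} = - \frac{4741}{41693} - \frac{37177}{44705} = - \frac{1761967066}{1863885565}$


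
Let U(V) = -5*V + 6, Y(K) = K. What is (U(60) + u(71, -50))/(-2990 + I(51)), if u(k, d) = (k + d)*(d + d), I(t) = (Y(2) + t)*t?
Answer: 342/41 ≈ 8.3415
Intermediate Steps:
U(V) = 6 - 5*V
I(t) = t*(2 + t) (I(t) = (2 + t)*t = t*(2 + t))
u(k, d) = 2*d*(d + k) (u(k, d) = (d + k)*(2*d) = 2*d*(d + k))
(U(60) + u(71, -50))/(-2990 + I(51)) = ((6 - 5*60) + 2*(-50)*(-50 + 71))/(-2990 + 51*(2 + 51)) = ((6 - 300) + 2*(-50)*21)/(-2990 + 51*53) = (-294 - 2100)/(-2990 + 2703) = -2394/(-287) = -2394*(-1/287) = 342/41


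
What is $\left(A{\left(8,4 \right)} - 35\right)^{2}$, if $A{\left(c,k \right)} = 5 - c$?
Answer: $1444$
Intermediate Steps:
$\left(A{\left(8,4 \right)} - 35\right)^{2} = \left(\left(5 - 8\right) - 35\right)^{2} = \left(-3 - 35\right)^{2} = \left(-38\right)^{2} = 1444$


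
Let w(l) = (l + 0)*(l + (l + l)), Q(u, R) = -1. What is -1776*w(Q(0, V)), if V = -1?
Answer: -5328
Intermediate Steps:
w(l) = 3*l² (w(l) = l*(l + 2*l) = l*(3*l) = 3*l²)
-1776*w(Q(0, V)) = -5328*(-1)² = -5328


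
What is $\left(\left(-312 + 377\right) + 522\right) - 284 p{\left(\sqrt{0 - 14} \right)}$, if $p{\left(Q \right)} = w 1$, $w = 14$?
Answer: $-3389$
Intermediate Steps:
$p{\left(Q \right)} = 14$ ($p{\left(Q \right)} = 14 \cdot 1 = 14$)
$\left(\left(-312 + 377\right) + 522\right) - 284 p{\left(\sqrt{0 - 14} \right)} = \left(\left(-312 + 377\right) + 522\right) - 3976 = \left(65 + 522\right) - 3976 = 587 - 3976 = -3389$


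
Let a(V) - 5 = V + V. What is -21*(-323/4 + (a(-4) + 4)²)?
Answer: 6699/4 ≈ 1674.8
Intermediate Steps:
a(V) = 5 + 2*V (a(V) = 5 + (V + V) = 5 + 2*V)
-21*(-323/4 + (a(-4) + 4)²) = -21*(-323/4 + ((5 + 2*(-4)) + 4)²) = -21*(-323/4 + ((5 - 8) + 4)²) = -21*(-19*17/4 + (-3 + 4)²) = -21*(-323/4 + 1²) = -21*(-323/4 + 1) = -21*(-319/4) = 6699/4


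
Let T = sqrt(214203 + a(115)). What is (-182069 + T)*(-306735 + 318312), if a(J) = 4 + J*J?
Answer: -2107812813 + 23154*sqrt(56858) ≈ -2.1023e+9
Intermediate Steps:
a(J) = 4 + J**2
T = 2*sqrt(56858) (T = sqrt(214203 + (4 + 115**2)) = sqrt(214203 + (4 + 13225)) = sqrt(214203 + 13229) = sqrt(227432) = 2*sqrt(56858) ≈ 476.90)
(-182069 + T)*(-306735 + 318312) = (-182069 + 2*sqrt(56858))*(-306735 + 318312) = (-182069 + 2*sqrt(56858))*11577 = -2107812813 + 23154*sqrt(56858)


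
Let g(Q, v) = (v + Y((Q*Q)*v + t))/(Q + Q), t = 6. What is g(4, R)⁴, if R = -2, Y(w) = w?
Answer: 2401/16 ≈ 150.06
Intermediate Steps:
g(Q, v) = (6 + v + v*Q²)/(2*Q) (g(Q, v) = (v + ((Q*Q)*v + 6))/(Q + Q) = (v + (Q²*v + 6))/((2*Q)) = (v + (v*Q² + 6))*(1/(2*Q)) = (v + (6 + v*Q²))*(1/(2*Q)) = (6 + v + v*Q²)*(1/(2*Q)) = (6 + v + v*Q²)/(2*Q))
g(4, R)⁴ = ((½)*(6 - 2 - 2*4²)/4)⁴ = ((½)*(¼)*(6 - 2 - 2*16))⁴ = ((½)*(¼)*(6 - 2 - 32))⁴ = ((½)*(¼)*(-28))⁴ = (-7/2)⁴ = 2401/16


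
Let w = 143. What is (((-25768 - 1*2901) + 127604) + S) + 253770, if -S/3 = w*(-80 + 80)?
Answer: 352705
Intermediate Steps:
S = 0 (S = -429*(-80 + 80) = -429*0 = -3*0 = 0)
(((-25768 - 1*2901) + 127604) + S) + 253770 = (((-25768 - 1*2901) + 127604) + 0) + 253770 = (((-25768 - 2901) + 127604) + 0) + 253770 = ((-28669 + 127604) + 0) + 253770 = (98935 + 0) + 253770 = 98935 + 253770 = 352705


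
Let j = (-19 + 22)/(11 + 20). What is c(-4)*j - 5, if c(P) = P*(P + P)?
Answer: -59/31 ≈ -1.9032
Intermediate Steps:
c(P) = 2*P² (c(P) = P*(2*P) = 2*P²)
j = 3/31 ≈ 0.096774
c(-4)*j - 5 = (2*(-4)²)*(3/31) - 5 = (2*16)*(3/31) - 5 = 32*(3/31) - 5 = 96/31 - 5 = -59/31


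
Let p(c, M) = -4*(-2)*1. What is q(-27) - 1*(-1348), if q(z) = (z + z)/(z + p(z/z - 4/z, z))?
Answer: 25666/19 ≈ 1350.8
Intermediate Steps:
p(c, M) = 8 (p(c, M) = 8*1 = 8)
q(z) = 2*z/(8 + z) (q(z) = (z + z)/(z + 8) = (2*z)/(8 + z) = 2*z/(8 + z))
q(-27) - 1*(-1348) = 2*(-27)/(8 - 27) - 1*(-1348) = 2*(-27)/(-19) + 1348 = 2*(-27)*(-1/19) + 1348 = 54/19 + 1348 = 25666/19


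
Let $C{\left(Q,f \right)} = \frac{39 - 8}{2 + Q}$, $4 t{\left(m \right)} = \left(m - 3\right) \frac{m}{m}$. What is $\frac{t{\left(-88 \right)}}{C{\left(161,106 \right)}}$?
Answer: $- \frac{14833}{124} \approx -119.62$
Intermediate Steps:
$t{\left(m \right)} = - \frac{3}{4} + \frac{m}{4}$ ($t{\left(m \right)} = \frac{\left(m - 3\right) \frac{m}{m}}{4} = \frac{\left(-3 + m\right) 1}{4} = \frac{-3 + m}{4} = - \frac{3}{4} + \frac{m}{4}$)
$C{\left(Q,f \right)} = \frac{31}{2 + Q}$
$\frac{t{\left(-88 \right)}}{C{\left(161,106 \right)}} = \frac{- \frac{3}{4} + \frac{1}{4} \left(-88\right)}{31 \frac{1}{2 + 161}} = \frac{- \frac{3}{4} - 22}{31 \cdot \frac{1}{163}} = - \frac{91}{4 \cdot 31 \cdot \frac{1}{163}} = - \frac{91}{4 \cdot \frac{31}{163}} = \left(- \frac{91}{4}\right) \frac{163}{31} = - \frac{14833}{124}$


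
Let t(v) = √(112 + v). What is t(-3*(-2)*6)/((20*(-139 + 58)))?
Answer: -√37/810 ≈ -0.0075096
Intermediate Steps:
t(-3*(-2)*6)/((20*(-139 + 58))) = √(112 - 3*(-2)*6)/((20*(-139 + 58))) = √(112 + 6*6)/((20*(-81))) = √(112 + 36)/(-1620) = √148*(-1/1620) = (2*√37)*(-1/1620) = -√37/810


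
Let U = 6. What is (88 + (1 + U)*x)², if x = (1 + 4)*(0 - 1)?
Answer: 2809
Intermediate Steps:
x = -5 (x = 5*(-1) = -5)
(88 + (1 + U)*x)² = (88 + (1 + 6)*(-5))² = (88 + 7*(-5))² = (88 - 35)² = 53² = 2809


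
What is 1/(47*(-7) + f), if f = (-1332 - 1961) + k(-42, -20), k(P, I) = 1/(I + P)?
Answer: -62/224565 ≈ -0.00027609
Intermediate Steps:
f = -204167/62 (f = (-1332 - 1961) + 1/(-20 - 42) = -3293 + 1/(-62) = -3293 - 1/62 = -204167/62 ≈ -3293.0)
1/(47*(-7) + f) = 1/(47*(-7) - 204167/62) = 1/(-329 - 204167/62) = 1/(-224565/62) = -62/224565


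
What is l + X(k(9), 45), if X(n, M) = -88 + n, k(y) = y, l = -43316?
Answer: -43395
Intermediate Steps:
l + X(k(9), 45) = -43316 + (-88 + 9) = -43316 - 79 = -43395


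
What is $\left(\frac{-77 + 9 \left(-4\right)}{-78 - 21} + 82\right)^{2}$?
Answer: $\frac{67749361}{9801} \approx 6912.5$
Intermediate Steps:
$\left(\frac{-77 + 9 \left(-4\right)}{-78 - 21} + 82\right)^{2} = \left(\frac{-77 - 36}{-99} + 82\right)^{2} = \left(\left(-113\right) \left(- \frac{1}{99}\right) + 82\right)^{2} = \left(\frac{113}{99} + 82\right)^{2} = \left(\frac{8231}{99}\right)^{2} = \frac{67749361}{9801}$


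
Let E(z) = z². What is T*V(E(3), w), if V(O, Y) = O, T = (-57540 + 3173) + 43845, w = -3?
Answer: -94698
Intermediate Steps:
T = -10522 (T = -54367 + 43845 = -10522)
T*V(E(3), w) = -10522*3² = -10522*9 = -94698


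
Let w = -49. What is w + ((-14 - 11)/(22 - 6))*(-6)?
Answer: -317/8 ≈ -39.625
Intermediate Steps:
w + ((-14 - 11)/(22 - 6))*(-6) = -49 + ((-14 - 11)/(22 - 6))*(-6) = -49 - 25/16*(-6) = -49 + 75/8 = -317/8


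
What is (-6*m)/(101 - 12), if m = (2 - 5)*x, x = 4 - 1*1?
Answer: 54/89 ≈ 0.60674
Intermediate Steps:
x = 3 (x = 4 - 1 = 3)
m = -9 (m = (2 - 5)*3 = -3*3 = -9)
(-6*m)/(101 - 12) = (-6*(-9))/(101 - 12) = 54/89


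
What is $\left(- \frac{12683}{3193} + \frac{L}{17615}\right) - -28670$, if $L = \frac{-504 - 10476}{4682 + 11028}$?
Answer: $\frac{2532942140018541}{88360415845} \approx 28666.0$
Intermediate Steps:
$L = - \frac{1098}{1571}$ ($L = - \frac{10980}{15710} = \left(-10980\right) \frac{1}{15710} = - \frac{1098}{1571} \approx -0.69892$)
$\left(- \frac{12683}{3193} + \frac{L}{17615}\right) - -28670 = \left(- \frac{12683}{3193} - \frac{1098}{1571 \cdot 17615}\right) - -28670 = \left(\left(-12683\right) \frac{1}{3193} - \frac{1098}{27673165}\right) + 28670 = \left(- \frac{12683}{3193} - \frac{1098}{27673165}\right) + 28670 = - \frac{350982257609}{88360415845} + 28670 = \frac{2532942140018541}{88360415845}$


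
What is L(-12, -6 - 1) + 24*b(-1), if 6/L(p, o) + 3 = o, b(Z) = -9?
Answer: -1083/5 ≈ -216.60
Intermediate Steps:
L(p, o) = 6/(-3 + o)
L(-12, -6 - 1) + 24*b(-1) = 6/(-3 + (-6 - 1)) + 24*(-9) = 6/(-3 - 7) - 216 = 6/(-10) - 216 = 6*(-⅒) - 216 = -⅗ - 216 = -1083/5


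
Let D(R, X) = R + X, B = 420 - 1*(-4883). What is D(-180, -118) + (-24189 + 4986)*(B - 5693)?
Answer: 7488872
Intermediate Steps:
B = 5303 (B = 420 + 4883 = 5303)
D(-180, -118) + (-24189 + 4986)*(B - 5693) = (-180 - 118) + (-24189 + 4986)*(5303 - 5693) = -298 - 19203*(-390) = -298 + 7489170 = 7488872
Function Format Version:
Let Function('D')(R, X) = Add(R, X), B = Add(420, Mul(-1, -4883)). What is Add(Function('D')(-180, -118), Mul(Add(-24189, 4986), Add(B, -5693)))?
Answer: 7488872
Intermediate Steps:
B = 5303 (B = Add(420, 4883) = 5303)
Add(Function('D')(-180, -118), Mul(Add(-24189, 4986), Add(B, -5693))) = Add(Add(-180, -118), Mul(Add(-24189, 4986), Add(5303, -5693))) = Add(-298, Mul(-19203, -390)) = Add(-298, 7489170) = 7488872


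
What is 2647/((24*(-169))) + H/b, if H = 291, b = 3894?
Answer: -1521187/2632344 ≈ -0.57788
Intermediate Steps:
2647/((24*(-169))) + H/b = 2647/((24*(-169))) + 291/3894 = 2647/(-4056) + 291*(1/3894) = 2647*(-1/4056) + 97/1298 = -2647/4056 + 97/1298 = -1521187/2632344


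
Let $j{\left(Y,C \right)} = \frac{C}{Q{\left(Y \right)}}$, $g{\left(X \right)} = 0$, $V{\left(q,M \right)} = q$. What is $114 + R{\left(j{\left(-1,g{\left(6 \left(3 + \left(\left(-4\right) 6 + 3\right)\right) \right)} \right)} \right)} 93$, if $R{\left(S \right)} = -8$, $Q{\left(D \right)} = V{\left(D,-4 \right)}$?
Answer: $-630$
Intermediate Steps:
$Q{\left(D \right)} = D$
$j{\left(Y,C \right)} = \frac{C}{Y}$
$114 + R{\left(j{\left(-1,g{\left(6 \left(3 + \left(\left(-4\right) 6 + 3\right)\right) \right)} \right)} \right)} 93 = 114 - 744 = -630$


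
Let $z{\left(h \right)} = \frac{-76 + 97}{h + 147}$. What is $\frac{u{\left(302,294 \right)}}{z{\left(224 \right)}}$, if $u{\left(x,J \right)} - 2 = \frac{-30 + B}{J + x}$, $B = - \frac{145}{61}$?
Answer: $\frac{1249687}{36356} \approx 34.374$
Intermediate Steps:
$B = - \frac{145}{61}$ ($B = \left(-145\right) \frac{1}{61} = - \frac{145}{61} \approx -2.377$)
$u{\left(x,J \right)} = 2 - \frac{1975}{61 \left(J + x\right)}$ ($u{\left(x,J \right)} = 2 + \frac{-30 - \frac{145}{61}}{J + x} = 2 - \frac{1975}{61 \left(J + x\right)}$)
$z{\left(h \right)} = \frac{21}{147 + h}$
$\frac{u{\left(302,294 \right)}}{z{\left(224 \right)}} = \frac{\frac{1}{294 + 302} \left(- \frac{1975}{61} + 2 \cdot 294 + 2 \cdot 302\right)}{21 \frac{1}{147 + 224}} = \frac{\frac{1}{596} \left(- \frac{1975}{61} + 588 + 604\right)}{21 \cdot \frac{1}{371}} = \frac{\frac{1}{596} \cdot \frac{70737}{61}}{21 \cdot \frac{1}{371}} = \frac{70737}{36356 \cdot \frac{3}{53}} = \frac{70737}{36356} \cdot \frac{53}{3} = \frac{1249687}{36356}$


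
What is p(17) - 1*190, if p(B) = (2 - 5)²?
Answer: -181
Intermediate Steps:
p(B) = 9 (p(B) = (-3)² = 9)
p(17) - 1*190 = 9 - 1*190 = 9 - 190 = -181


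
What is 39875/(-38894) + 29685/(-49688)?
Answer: -1567938695/966282536 ≈ -1.6227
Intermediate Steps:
39875/(-38894) + 29685/(-49688) = 39875*(-1/38894) + 29685*(-1/49688) = -39875/38894 - 29685/49688 = -1567938695/966282536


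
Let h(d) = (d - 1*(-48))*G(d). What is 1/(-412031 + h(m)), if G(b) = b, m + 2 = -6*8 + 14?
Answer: -1/412463 ≈ -2.4245e-6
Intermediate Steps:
m = -36 (m = -2 + (-6*8 + 14) = -2 + (-48 + 14) = -2 - 34 = -36)
h(d) = d*(48 + d) (h(d) = (d - 1*(-48))*d = (d + 48)*d = (48 + d)*d = d*(48 + d))
1/(-412031 + h(m)) = 1/(-412031 - 36*(48 - 36)) = 1/(-412031 - 36*12) = 1/(-412031 - 432) = 1/(-412463) = -1/412463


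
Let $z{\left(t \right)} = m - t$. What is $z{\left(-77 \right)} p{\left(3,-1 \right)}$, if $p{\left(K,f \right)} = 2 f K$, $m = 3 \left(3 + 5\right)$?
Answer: $-606$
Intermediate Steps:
$m = 24$ ($m = 3 \cdot 8 = 24$)
$z{\left(t \right)} = 24 - t$
$p{\left(K,f \right)} = 2 K f$
$z{\left(-77 \right)} p{\left(3,-1 \right)} = \left(24 - -77\right) 2 \cdot 3 \left(-1\right) = \left(24 + 77\right) \left(-6\right) = 101 \left(-6\right) = -606$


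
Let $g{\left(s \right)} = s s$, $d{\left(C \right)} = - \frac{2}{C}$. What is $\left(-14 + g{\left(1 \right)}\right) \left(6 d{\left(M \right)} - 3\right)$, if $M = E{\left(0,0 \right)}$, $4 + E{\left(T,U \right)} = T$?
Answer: $0$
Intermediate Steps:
$E{\left(T,U \right)} = -4 + T$
$M = -4$ ($M = -4 + 0 = -4$)
$g{\left(s \right)} = s^{2}$
$\left(-14 + g{\left(1 \right)}\right) \left(6 d{\left(M \right)} - 3\right) = \left(-14 + 1^{2}\right) \left(6 \left(- \frac{2}{-4}\right) - 3\right) = \left(-14 + 1\right) \left(6 \left(\left(-2\right) \left(- \frac{1}{4}\right)\right) - 3\right) = - 13 \left(6 \cdot \frac{1}{2} - 3\right) = - 13 \left(3 - 3\right) = \left(-13\right) 0 = 0$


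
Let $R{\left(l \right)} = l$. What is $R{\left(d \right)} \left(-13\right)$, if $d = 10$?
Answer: $-130$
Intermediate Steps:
$R{\left(d \right)} \left(-13\right) = 10 \left(-13\right) = -130$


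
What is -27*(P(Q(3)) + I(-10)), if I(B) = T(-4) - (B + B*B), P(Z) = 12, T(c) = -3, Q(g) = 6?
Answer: 2187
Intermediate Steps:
I(B) = -3 - B - B² (I(B) = -3 - (B + B*B) = -3 - (B + B²) = -3 + (-B - B²) = -3 - B - B²)
-27*(P(Q(3)) + I(-10)) = -27*(12 + (-3 - 1*(-10) - 1*(-10)²)) = -27*(12 + (-3 + 10 - 1*100)) = -27*(12 + (-3 + 10 - 100)) = -27*(12 - 93) = -27*(-81) = 2187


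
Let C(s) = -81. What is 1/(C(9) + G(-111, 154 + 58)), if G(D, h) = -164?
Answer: -1/245 ≈ -0.0040816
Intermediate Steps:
1/(C(9) + G(-111, 154 + 58)) = 1/(-81 - 164) = 1/(-245) = -1/245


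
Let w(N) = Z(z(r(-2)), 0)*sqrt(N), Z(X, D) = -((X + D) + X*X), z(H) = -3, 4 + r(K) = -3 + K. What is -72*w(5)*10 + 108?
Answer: 108 + 4320*sqrt(5) ≈ 9767.8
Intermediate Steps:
r(K) = -7 + K (r(K) = -4 + (-3 + K) = -7 + K)
Z(X, D) = -D - X - X**2 (Z(X, D) = -((D + X) + X**2) = -(D + X + X**2) = -D - X - X**2)
w(N) = -6*sqrt(N) (w(N) = (-1*0 - 1*(-3) - 1*(-3)**2)*sqrt(N) = (0 + 3 - 1*9)*sqrt(N) = (0 + 3 - 9)*sqrt(N) = -6*sqrt(N))
-72*w(5)*10 + 108 = -72*(-6*sqrt(5))*10 + 108 = -(-4320)*sqrt(5) + 108 = 4320*sqrt(5) + 108 = 108 + 4320*sqrt(5)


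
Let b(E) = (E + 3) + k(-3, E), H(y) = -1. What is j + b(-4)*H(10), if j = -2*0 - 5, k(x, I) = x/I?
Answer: -19/4 ≈ -4.7500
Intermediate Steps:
j = -5 (j = 0 - 5 = -5)
b(E) = 3 + E - 3/E (b(E) = (E + 3) - 3/E = (3 + E) - 3/E = 3 + E - 3/E)
j + b(-4)*H(10) = -5 + (3 - 4 - 3/(-4))*(-1) = -5 + (3 - 4 - 3*(-1/4))*(-1) = -5 + (3 - 4 + 3/4)*(-1) = -5 - 1/4*(-1) = -5 + 1/4 = -19/4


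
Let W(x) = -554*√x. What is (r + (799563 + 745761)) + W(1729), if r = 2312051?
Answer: 3857375 - 554*√1729 ≈ 3.8343e+6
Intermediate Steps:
(r + (799563 + 745761)) + W(1729) = (2312051 + (799563 + 745761)) - 554*√1729 = (2312051 + 1545324) - 554*√1729 = 3857375 - 554*√1729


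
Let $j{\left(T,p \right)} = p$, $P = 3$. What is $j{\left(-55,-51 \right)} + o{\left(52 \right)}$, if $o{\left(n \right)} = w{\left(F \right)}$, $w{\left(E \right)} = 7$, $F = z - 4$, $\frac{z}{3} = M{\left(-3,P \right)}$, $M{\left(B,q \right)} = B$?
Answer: $-44$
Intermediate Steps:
$z = -9$ ($z = 3 \left(-3\right) = -9$)
$F = -13$ ($F = -9 - 4 = -13$)
$o{\left(n \right)} = 7$
$j{\left(-55,-51 \right)} + o{\left(52 \right)} = -51 + 7 = -44$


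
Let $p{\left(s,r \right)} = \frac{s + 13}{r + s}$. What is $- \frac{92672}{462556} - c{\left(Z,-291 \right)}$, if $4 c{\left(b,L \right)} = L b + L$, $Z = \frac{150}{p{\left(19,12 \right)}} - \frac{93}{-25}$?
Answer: $\frac{2019457333537}{185022400} \approx 10915.0$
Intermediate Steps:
$p{\left(s,r \right)} = \frac{13 + s}{r + s}$
$Z = \frac{59613}{400}$ ($Z = \frac{150}{\frac{1}{12 + 19} \left(13 + 19\right)} - \frac{93}{-25} = \frac{150}{\frac{1}{31} \cdot 32} - - \frac{93}{25} = \frac{150}{\frac{1}{31} \cdot 32} + \frac{93}{25} = \frac{150}{\frac{32}{31}} + \frac{93}{25} = 150 \cdot \frac{31}{32} + \frac{93}{25} = \frac{2325}{16} + \frac{93}{25} = \frac{59613}{400} \approx 149.03$)
$c{\left(b,L \right)} = \frac{L}{4} + \frac{L b}{4}$ ($c{\left(b,L \right)} = \frac{L b + L}{4} = \frac{L + L b}{4} = \frac{L}{4} + \frac{L b}{4}$)
$- \frac{92672}{462556} - c{\left(Z,-291 \right)} = - \frac{92672}{462556} - \frac{1}{4} \left(-291\right) \left(1 + \frac{59613}{400}\right) = \left(-92672\right) \frac{1}{462556} - \frac{1}{4} \left(-291\right) \frac{60013}{400} = - \frac{23168}{115639} - - \frac{17463783}{1600} = - \frac{23168}{115639} + \frac{17463783}{1600} = \frac{2019457333537}{185022400}$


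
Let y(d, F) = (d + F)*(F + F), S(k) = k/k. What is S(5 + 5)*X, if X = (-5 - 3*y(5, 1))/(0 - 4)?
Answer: 41/4 ≈ 10.250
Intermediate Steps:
S(k) = 1
y(d, F) = 2*F*(F + d) (y(d, F) = (F + d)*(2*F) = 2*F*(F + d))
X = 41/4 (X = (-5 - 6*(1 + 5))/(0 - 4) = (-5 - 6*6)/(-4) = (-5 - 3*12)*(-¼) = (-5 - 36)*(-¼) = -41*(-¼) = 41/4 ≈ 10.250)
S(5 + 5)*X = 1*(41/4) = 41/4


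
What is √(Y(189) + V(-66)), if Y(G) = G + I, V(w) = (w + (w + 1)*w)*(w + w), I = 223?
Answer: 2*I*√139289 ≈ 746.43*I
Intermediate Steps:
V(w) = 2*w*(w + w*(1 + w)) (V(w) = (w + (1 + w)*w)*(2*w) = (w + w*(1 + w))*(2*w) = 2*w*(w + w*(1 + w)))
Y(G) = 223 + G (Y(G) = G + 223 = 223 + G)
√(Y(189) + V(-66)) = √((223 + 189) + 2*(-66)²*(2 - 66)) = √(412 + 2*4356*(-64)) = √(412 - 557568) = √(-557156) = 2*I*√139289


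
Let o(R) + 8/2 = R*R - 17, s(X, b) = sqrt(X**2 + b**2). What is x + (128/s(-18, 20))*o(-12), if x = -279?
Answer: -279 + 7872*sqrt(181)/181 ≈ 306.12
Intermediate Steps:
o(R) = -21 + R**2 (o(R) = -4 + (R*R - 17) = -4 + (R**2 - 17) = -4 + (-17 + R**2) = -21 + R**2)
x + (128/s(-18, 20))*o(-12) = -279 + (128/(sqrt((-18)**2 + 20**2)))*(-21 + (-12)**2) = -279 + (128/(sqrt(324 + 400)))*(-21 + 144) = -279 + (128/(sqrt(724)))*123 = -279 + (128/((2*sqrt(181))))*123 = -279 + (128*(sqrt(181)/362))*123 = -279 + (64*sqrt(181)/181)*123 = -279 + 7872*sqrt(181)/181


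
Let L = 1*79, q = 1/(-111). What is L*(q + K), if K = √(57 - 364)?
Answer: -79/111 + 79*I*√307 ≈ -0.71171 + 1384.2*I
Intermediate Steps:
q = -1/111 ≈ -0.0090090
L = 79
K = I*√307 (K = √(-307) = I*√307 ≈ 17.521*I)
L*(q + K) = 79*(-1/111 + I*√307) = -79/111 + 79*I*√307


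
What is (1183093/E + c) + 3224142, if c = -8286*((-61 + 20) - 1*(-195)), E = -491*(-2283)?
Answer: 2183727480487/1120953 ≈ 1.9481e+6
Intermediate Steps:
E = 1120953
c = -1276044 (c = -8286*(-41 + 195) = -8286*154 = -1276044)
(1183093/E + c) + 3224142 = (1183093/1120953 - 1276044) + 3224142 = -1430384166839/1120953 + 3224142 = 2183727480487/1120953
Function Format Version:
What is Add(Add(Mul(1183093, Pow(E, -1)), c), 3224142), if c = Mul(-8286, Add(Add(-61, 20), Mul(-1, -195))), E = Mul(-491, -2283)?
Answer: Rational(2183727480487, 1120953) ≈ 1.9481e+6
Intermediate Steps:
E = 1120953
c = -1276044 (c = Mul(-8286, Add(-41, 195)) = Mul(-8286, 154) = -1276044)
Add(Add(Mul(1183093, Pow(E, -1)), c), 3224142) = Add(Add(Mul(1183093, Pow(1120953, -1)), -1276044), 3224142) = Add(Add(Mul(1183093, Rational(1, 1120953)), -1276044), 3224142) = Add(Add(Rational(1183093, 1120953), -1276044), 3224142) = Add(Rational(-1430384166839, 1120953), 3224142) = Rational(2183727480487, 1120953)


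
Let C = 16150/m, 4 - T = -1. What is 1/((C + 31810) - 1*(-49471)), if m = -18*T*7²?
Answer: 441/35843306 ≈ 1.2304e-5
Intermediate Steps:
T = 5 (T = 4 - 1*(-1) = 4 + 1 = 5)
m = -4410 (m = -18*5*7² = -90*49 = -4410)
C = -1615/441 (C = 16150/(-4410) = 16150*(-1/4410) = -1615/441 ≈ -3.6621)
1/((C + 31810) - 1*(-49471)) = 1/((-1615/441 + 31810) - 1*(-49471)) = 1/(14026595/441 + 49471) = 1/(35843306/441) = 441/35843306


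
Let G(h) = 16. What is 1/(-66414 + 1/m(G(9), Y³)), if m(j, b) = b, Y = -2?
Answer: -8/531313 ≈ -1.5057e-5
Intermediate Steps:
1/(-66414 + 1/m(G(9), Y³)) = 1/(-66414 + 1/((-2)³)) = 1/(-66414 + 1/(-8)) = 1/(-66414 - ⅛) = 1/(-531313/8) = -8/531313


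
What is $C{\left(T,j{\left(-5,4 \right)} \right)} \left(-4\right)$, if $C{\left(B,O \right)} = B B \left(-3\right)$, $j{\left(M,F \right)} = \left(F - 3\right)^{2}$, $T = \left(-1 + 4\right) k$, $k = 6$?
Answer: $3888$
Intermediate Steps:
$T = 18$ ($T = \left(-1 + 4\right) 6 = 3 \cdot 6 = 18$)
$j{\left(M,F \right)} = \left(-3 + F\right)^{2}$
$C{\left(B,O \right)} = - 3 B^{2}$ ($C{\left(B,O \right)} = B^{2} \left(-3\right) = - 3 B^{2}$)
$C{\left(T,j{\left(-5,4 \right)} \right)} \left(-4\right) = - 3 \cdot 18^{2} \left(-4\right) = \left(-3\right) 324 \left(-4\right) = \left(-972\right) \left(-4\right) = 3888$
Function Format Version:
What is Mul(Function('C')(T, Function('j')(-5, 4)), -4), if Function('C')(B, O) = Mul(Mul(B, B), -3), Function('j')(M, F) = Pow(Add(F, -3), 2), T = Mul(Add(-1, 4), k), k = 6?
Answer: 3888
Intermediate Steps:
T = 18 (T = Mul(Add(-1, 4), 6) = Mul(3, 6) = 18)
Function('j')(M, F) = Pow(Add(-3, F), 2)
Function('C')(B, O) = Mul(-3, Pow(B, 2)) (Function('C')(B, O) = Mul(Pow(B, 2), -3) = Mul(-3, Pow(B, 2)))
Mul(Function('C')(T, Function('j')(-5, 4)), -4) = Mul(Mul(-3, Pow(18, 2)), -4) = Mul(Mul(-3, 324), -4) = Mul(-972, -4) = 3888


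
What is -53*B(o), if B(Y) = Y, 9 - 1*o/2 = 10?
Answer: 106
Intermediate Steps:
o = -2 (o = 18 - 2*10 = 18 - 20 = -2)
-53*B(o) = -53*(-2) = 106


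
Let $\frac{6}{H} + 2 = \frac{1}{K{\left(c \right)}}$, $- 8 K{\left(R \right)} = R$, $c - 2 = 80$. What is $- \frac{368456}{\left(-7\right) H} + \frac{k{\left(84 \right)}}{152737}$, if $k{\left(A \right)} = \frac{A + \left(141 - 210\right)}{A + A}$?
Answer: $- \frac{19359241240153}{1052052456} \approx -18401.0$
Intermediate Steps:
$c = 82$ ($c = 2 + 80 = 82$)
$K{\left(R \right)} = - \frac{R}{8}$
$H = - \frac{123}{43}$ ($H = \frac{6}{-2 + \frac{1}{\left(- \frac{1}{8}\right) 82}} = \frac{6}{-2 + \frac{1}{- \frac{41}{4}}} = \frac{6}{-2 - \frac{4}{41}} = \frac{6}{- \frac{86}{41}} = 6 \left(- \frac{41}{86}\right) = - \frac{123}{43} \approx -2.8605$)
$k{\left(A \right)} = \frac{-69 + A}{2 A}$ ($k{\left(A \right)} = \frac{A - 69}{2 A} = \left(-69 + A\right) \frac{1}{2 A} = \frac{-69 + A}{2 A}$)
$- \frac{368456}{\left(-7\right) H} + \frac{k{\left(84 \right)}}{152737} = - \frac{368456}{\left(-7\right) \left(- \frac{123}{43}\right)} + \frac{\frac{1}{2} \cdot \frac{1}{84} \left(-69 + 84\right)}{152737} = - \frac{368456}{\frac{861}{43}} + \frac{1}{2} \cdot \frac{1}{84} \cdot 15 \cdot \frac{1}{152737} = \left(-368456\right) \frac{43}{861} + \frac{5}{56} \cdot \frac{1}{152737} = - \frac{15843608}{861} + \frac{5}{8553272} = - \frac{19359241240153}{1052052456}$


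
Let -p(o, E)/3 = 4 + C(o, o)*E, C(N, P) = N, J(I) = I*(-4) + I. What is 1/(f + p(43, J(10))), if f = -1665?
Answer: 1/2193 ≈ 0.00045600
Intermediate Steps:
J(I) = -3*I (J(I) = -4*I + I = -3*I)
p(o, E) = -12 - 3*E*o (p(o, E) = -3*(4 + o*E) = -3*(4 + E*o) = -12 - 3*E*o)
1/(f + p(43, J(10))) = 1/(-1665 + (-12 - 3*(-3*10)*43)) = 1/(-1665 + (-12 - 3*(-30)*43)) = 1/(-1665 + (-12 + 3870)) = 1/(-1665 + 3858) = 1/2193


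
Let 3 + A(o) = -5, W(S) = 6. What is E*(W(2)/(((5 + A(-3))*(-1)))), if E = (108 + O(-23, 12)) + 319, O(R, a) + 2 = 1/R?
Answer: 19548/23 ≈ 849.91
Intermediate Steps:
O(R, a) = -2 + 1/R
A(o) = -8 (A(o) = -3 - 5 = -8)
E = 9774/23 (E = (108 + (-2 + 1/(-23))) + 319 = (108 + (-2 - 1/23)) + 319 = (108 - 47/23) + 319 = 2437/23 + 319 = 9774/23 ≈ 424.96)
E*(W(2)/(((5 + A(-3))*(-1)))) = 9774*(6/(((5 - 8)*(-1))))/23 = 9774*(6/((-3*(-1))))/23 = 9774*(6/3)/23 = 9774*(6*(⅓))/23 = (9774/23)*2 = 19548/23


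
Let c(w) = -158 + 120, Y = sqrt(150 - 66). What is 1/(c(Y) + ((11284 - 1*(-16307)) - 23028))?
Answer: 1/4525 ≈ 0.00022099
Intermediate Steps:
Y = 2*sqrt(21) (Y = sqrt(84) = 2*sqrt(21) ≈ 9.1651)
c(w) = -38
1/(c(Y) + ((11284 - 1*(-16307)) - 23028)) = 1/(-38 + ((11284 - 1*(-16307)) - 23028)) = 1/(-38 + ((11284 + 16307) - 23028)) = 1/(-38 + (27591 - 23028)) = 1/(-38 + 4563) = 1/4525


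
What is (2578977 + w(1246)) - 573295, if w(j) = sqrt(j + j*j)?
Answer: 2005682 + sqrt(1553762) ≈ 2.0069e+6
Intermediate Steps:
w(j) = sqrt(j + j**2)
(2578977 + w(1246)) - 573295 = (2578977 + sqrt(1246*(1 + 1246))) - 573295 = (2578977 + sqrt(1246*1247)) - 573295 = (2578977 + sqrt(1553762)) - 573295 = 2005682 + sqrt(1553762)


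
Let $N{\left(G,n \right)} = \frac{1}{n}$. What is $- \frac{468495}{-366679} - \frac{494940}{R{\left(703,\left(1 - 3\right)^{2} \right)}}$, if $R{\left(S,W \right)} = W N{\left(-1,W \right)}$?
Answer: $- \frac{181483635765}{366679} \approx -4.9494 \cdot 10^{5}$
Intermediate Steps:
$R{\left(S,W \right)} = 1$ ($R{\left(S,W \right)} = \frac{W}{W} = 1$)
$- \frac{468495}{-366679} - \frac{494940}{R{\left(703,\left(1 - 3\right)^{2} \right)}} = - \frac{468495}{-366679} - \frac{494940}{1} = \left(-468495\right) \left(- \frac{1}{366679}\right) - 494940 = \frac{468495}{366679} - 494940 = - \frac{181483635765}{366679}$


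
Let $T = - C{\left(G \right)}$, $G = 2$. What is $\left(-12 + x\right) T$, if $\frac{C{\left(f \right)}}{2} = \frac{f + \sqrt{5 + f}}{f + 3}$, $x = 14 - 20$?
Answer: $\frac{72}{5} + \frac{36 \sqrt{7}}{5} \approx 33.449$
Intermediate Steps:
$x = -6$ ($x = 14 - 20 = -6$)
$C{\left(f \right)} = \frac{2 \left(f + \sqrt{5 + f}\right)}{3 + f}$ ($C{\left(f \right)} = 2 \frac{f + \sqrt{5 + f}}{f + 3} = 2 \frac{f + \sqrt{5 + f}}{3 + f} = \frac{2 \left(f + \sqrt{5 + f}\right)}{3 + f}$)
$T = - \frac{4}{5} - \frac{2 \sqrt{7}}{5}$ ($T = - \frac{2 \left(2 + \sqrt{5 + 2}\right)}{3 + 2} = - \frac{2 \left(2 + \sqrt{7}\right)}{5} = - (\frac{4}{5} + \frac{2 \sqrt{7}}{5}) = - \frac{4}{5} - \frac{2 \sqrt{7}}{5} \approx -1.8583$)
$\left(-12 + x\right) T = \left(-12 - 6\right) \left(- \frac{4}{5} - \frac{2 \sqrt{7}}{5}\right) = - 18 \left(- \frac{4}{5} - \frac{2 \sqrt{7}}{5}\right) = \frac{72}{5} + \frac{36 \sqrt{7}}{5}$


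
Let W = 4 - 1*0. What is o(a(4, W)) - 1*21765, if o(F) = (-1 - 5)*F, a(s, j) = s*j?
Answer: -21861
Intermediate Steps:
W = 4 (W = 4 + 0 = 4)
a(s, j) = j*s
o(F) = -6*F
o(a(4, W)) - 1*21765 = -24*4 - 1*21765 = -6*16 - 21765 = -96 - 21765 = -21861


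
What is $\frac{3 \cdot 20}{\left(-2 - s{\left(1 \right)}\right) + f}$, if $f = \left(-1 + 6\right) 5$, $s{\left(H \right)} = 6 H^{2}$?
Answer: $\frac{60}{17} \approx 3.5294$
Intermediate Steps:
$f = 25$ ($f = 5 \cdot 5 = 25$)
$\frac{3 \cdot 20}{\left(-2 - s{\left(1 \right)}\right) + f} = \frac{3 \cdot 20}{\left(-2 - 6 \cdot 1^{2}\right) + 25} = \frac{1}{\left(-2 - 6 \cdot 1\right) + 25} \cdot 60 = \frac{1}{\left(-2 - 6\right) + 25} \cdot 60 = \frac{1}{-8 + 25} \cdot 60 = \frac{1}{17} \cdot 60 = \frac{60}{17}$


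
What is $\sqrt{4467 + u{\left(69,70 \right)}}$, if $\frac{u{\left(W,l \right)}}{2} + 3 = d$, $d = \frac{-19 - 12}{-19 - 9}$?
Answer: $\frac{\sqrt{874790}}{14} \approx 66.807$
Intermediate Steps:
$d = \frac{31}{28}$ ($d = - \frac{31}{-28} = \left(-31\right) \left(- \frac{1}{28}\right) = \frac{31}{28} \approx 1.1071$)
$u{\left(W,l \right)} = - \frac{53}{14}$ ($u{\left(W,l \right)} = -6 + 2 \cdot \frac{31}{28} = -6 + \frac{31}{14} = - \frac{53}{14}$)
$\sqrt{4467 + u{\left(69,70 \right)}} = \sqrt{4467 - \frac{53}{14}} = \sqrt{\frac{62485}{14}} = \frac{\sqrt{874790}}{14}$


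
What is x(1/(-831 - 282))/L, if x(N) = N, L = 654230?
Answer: -1/728157990 ≈ -1.3733e-9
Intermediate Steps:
x(1/(-831 - 282))/L = 1/(-831 - 282*654230) = (1/654230)/(-1113) = -1/1113*1/654230 = -1/728157990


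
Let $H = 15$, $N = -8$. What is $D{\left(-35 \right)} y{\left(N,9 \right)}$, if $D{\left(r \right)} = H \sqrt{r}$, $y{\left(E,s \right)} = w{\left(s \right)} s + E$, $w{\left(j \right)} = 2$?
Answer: $150 i \sqrt{35} \approx 887.41 i$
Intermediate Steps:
$y{\left(E,s \right)} = E + 2 s$ ($y{\left(E,s \right)} = 2 s + E = E + 2 s$)
$D{\left(r \right)} = 15 \sqrt{r}$
$D{\left(-35 \right)} y{\left(N,9 \right)} = 15 \sqrt{-35} \left(-8 + 2 \cdot 9\right) = 15 i \sqrt{35} \left(-8 + 18\right) = 15 i \sqrt{35} \cdot 10 = 150 i \sqrt{35}$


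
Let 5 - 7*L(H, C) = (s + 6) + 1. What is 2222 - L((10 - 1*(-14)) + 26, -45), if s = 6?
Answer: 15562/7 ≈ 2223.1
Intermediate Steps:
L(H, C) = -8/7 (L(H, C) = 5/7 - ((6 + 6) + 1)/7 = 5/7 - (12 + 1)/7 = 5/7 - 1/7*13 = 5/7 - 13/7 = -8/7)
2222 - L((10 - 1*(-14)) + 26, -45) = 2222 - 1*(-8/7) = 2222 + 8/7 = 15562/7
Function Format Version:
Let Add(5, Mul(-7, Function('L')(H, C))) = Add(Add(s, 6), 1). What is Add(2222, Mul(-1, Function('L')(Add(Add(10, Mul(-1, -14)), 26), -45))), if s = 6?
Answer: Rational(15562, 7) ≈ 2223.1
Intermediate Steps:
Function('L')(H, C) = Rational(-8, 7) (Function('L')(H, C) = Add(Rational(5, 7), Mul(Rational(-1, 7), Add(Add(6, 6), 1))) = Add(Rational(5, 7), Mul(Rational(-1, 7), Add(12, 1))) = Add(Rational(5, 7), Mul(Rational(-1, 7), 13)) = Add(Rational(5, 7), Rational(-13, 7)) = Rational(-8, 7))
Add(2222, Mul(-1, Function('L')(Add(Add(10, Mul(-1, -14)), 26), -45))) = Add(2222, Mul(-1, Rational(-8, 7))) = Add(2222, Rational(8, 7)) = Rational(15562, 7)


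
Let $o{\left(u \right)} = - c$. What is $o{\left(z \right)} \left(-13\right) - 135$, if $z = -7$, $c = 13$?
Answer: $34$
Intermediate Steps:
$o{\left(u \right)} = -13$ ($o{\left(u \right)} = \left(-1\right) 13 = -13$)
$o{\left(z \right)} \left(-13\right) - 135 = \left(-13\right) \left(-13\right) - 135 = 169 - 135 = 34$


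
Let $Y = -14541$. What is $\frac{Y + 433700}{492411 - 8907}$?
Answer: $\frac{419159}{483504} \approx 0.86692$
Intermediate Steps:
$\frac{Y + 433700}{492411 - 8907} = \frac{-14541 + 433700}{492411 - 8907} = \frac{419159}{483504}$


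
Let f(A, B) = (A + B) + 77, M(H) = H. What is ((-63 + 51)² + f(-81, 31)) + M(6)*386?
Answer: 2487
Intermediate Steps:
f(A, B) = 77 + A + B
((-63 + 51)² + f(-81, 31)) + M(6)*386 = ((-63 + 51)² + (77 - 81 + 31)) + 6*386 = ((-12)² + 27) + 2316 = (144 + 27) + 2316 = 171 + 2316 = 2487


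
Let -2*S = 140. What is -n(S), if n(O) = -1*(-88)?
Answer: -88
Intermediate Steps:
S = -70 (S = -½*140 = -70)
n(O) = 88
-n(S) = -1*88 = -88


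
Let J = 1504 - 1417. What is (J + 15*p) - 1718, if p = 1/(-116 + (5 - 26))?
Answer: -223462/137 ≈ -1631.1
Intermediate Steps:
p = -1/137 (p = 1/(-116 - 21) = 1/(-137) = -1/137 ≈ -0.0072993)
J = 87
(J + 15*p) - 1718 = (87 + 15*(-1/137)) - 1718 = (87 - 15/137) - 1718 = 11904/137 - 1718 = -223462/137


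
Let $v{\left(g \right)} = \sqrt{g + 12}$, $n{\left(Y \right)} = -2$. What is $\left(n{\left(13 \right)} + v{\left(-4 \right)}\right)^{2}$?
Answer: $12 - 8 \sqrt{2} \approx 0.68629$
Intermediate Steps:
$v{\left(g \right)} = \sqrt{12 + g}$
$\left(n{\left(13 \right)} + v{\left(-4 \right)}\right)^{2} = \left(-2 + \sqrt{12 - 4}\right)^{2} = \left(-2 + \sqrt{8}\right)^{2} = \left(-2 + 2 \sqrt{2}\right)^{2}$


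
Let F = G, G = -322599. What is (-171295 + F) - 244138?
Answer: -738032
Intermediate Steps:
F = -322599
(-171295 + F) - 244138 = (-171295 - 322599) - 244138 = -493894 - 244138 = -738032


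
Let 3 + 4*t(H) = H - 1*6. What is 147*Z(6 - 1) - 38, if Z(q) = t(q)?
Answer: -185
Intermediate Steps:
t(H) = -9/4 + H/4 (t(H) = -¾ + (H - 1*6)/4 = -¾ + (H - 6)/4 = -¾ + (-6 + H)/4 = -¾ + (-3/2 + H/4) = -9/4 + H/4)
Z(q) = -9/4 + q/4
147*Z(6 - 1) - 38 = 147*(-9/4 + (6 - 1)/4) - 38 = 147*(-9/4 + (¼)*5) - 38 = 147*(-9/4 + 5/4) - 38 = 147*(-1) - 38 = -147 - 38 = -185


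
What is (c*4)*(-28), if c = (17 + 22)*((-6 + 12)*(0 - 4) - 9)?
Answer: 144144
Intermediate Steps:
c = -1287 (c = 39*(6*(-4) - 9) = 39*(-24 - 9) = 39*(-33) = -1287)
(c*4)*(-28) = -1287*4*(-28) = -5148*(-28) = 144144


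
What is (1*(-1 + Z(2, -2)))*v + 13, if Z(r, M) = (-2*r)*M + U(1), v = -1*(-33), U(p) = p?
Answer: 277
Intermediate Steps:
v = 33
Z(r, M) = 1 - 2*M*r (Z(r, M) = (-2*r)*M + 1 = -2*M*r + 1 = 1 - 2*M*r)
(1*(-1 + Z(2, -2)))*v + 13 = (1*(-1 + (1 - 2*(-2)*2)))*33 + 13 = (1*(-1 + (1 + 8)))*33 + 13 = (1*(-1 + 9))*33 + 13 = (1*8)*33 + 13 = 8*33 + 13 = 264 + 13 = 277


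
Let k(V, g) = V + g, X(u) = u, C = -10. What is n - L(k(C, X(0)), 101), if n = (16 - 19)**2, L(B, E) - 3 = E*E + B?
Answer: -10185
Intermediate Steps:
L(B, E) = 3 + B + E**2 (L(B, E) = 3 + (E*E + B) = 3 + (E**2 + B) = 3 + (B + E**2) = 3 + B + E**2)
n = 9 (n = (-3)**2 = 9)
n - L(k(C, X(0)), 101) = 9 - (3 + (-10 + 0) + 101**2) = 9 - (3 - 10 + 10201) = 9 - 1*10194 = 9 - 10194 = -10185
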